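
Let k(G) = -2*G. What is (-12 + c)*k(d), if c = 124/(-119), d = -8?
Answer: -24832/119 ≈ -208.67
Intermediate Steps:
c = -124/119 (c = 124*(-1/119) = -124/119 ≈ -1.0420)
(-12 + c)*k(d) = (-12 - 124/119)*(-2*(-8)) = -1552/119*16 = -24832/119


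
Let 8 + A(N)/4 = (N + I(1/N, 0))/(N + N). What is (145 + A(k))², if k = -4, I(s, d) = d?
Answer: 13225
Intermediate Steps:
A(N) = -30 (A(N) = -32 + 4*((N + 0)/(N + N)) = -32 + 4*(N/((2*N))) = -32 + 4*(N*(1/(2*N))) = -32 + 4*(½) = -32 + 2 = -30)
(145 + A(k))² = (145 - 30)² = 115² = 13225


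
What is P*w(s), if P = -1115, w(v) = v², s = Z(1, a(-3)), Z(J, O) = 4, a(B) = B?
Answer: -17840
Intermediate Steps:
s = 4
P*w(s) = -1115*4² = -1115*16 = -17840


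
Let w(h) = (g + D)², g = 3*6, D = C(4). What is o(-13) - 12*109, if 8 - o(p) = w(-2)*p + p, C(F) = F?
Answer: 5005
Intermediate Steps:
D = 4
g = 18
w(h) = 484 (w(h) = (18 + 4)² = 22² = 484)
o(p) = 8 - 485*p (o(p) = 8 - (484*p + p) = 8 - 485*p)
o(-13) - 12*109 = (8 - 485*(-13)) - 12*109 = (8 + 6305) - 1308 = 6313 - 1308 = 5005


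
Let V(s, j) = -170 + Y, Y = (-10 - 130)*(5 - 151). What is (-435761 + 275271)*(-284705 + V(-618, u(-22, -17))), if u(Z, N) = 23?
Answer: 42439173150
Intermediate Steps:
Y = 20440 (Y = -140*(-146) = 20440)
V(s, j) = 20270 (V(s, j) = -170 + 20440 = 20270)
(-435761 + 275271)*(-284705 + V(-618, u(-22, -17))) = (-435761 + 275271)*(-284705 + 20270) = -160490*(-264435) = 42439173150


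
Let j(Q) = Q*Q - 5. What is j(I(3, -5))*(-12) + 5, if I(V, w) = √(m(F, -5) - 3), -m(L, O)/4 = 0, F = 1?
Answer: 101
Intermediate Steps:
m(L, O) = 0 (m(L, O) = -4*0 = 0)
I(V, w) = I*√3 (I(V, w) = √(0 - 3) = √(-3) = I*√3)
j(Q) = -5 + Q² (j(Q) = Q² - 5 = -5 + Q²)
j(I(3, -5))*(-12) + 5 = (-5 + (I*√3)²)*(-12) + 5 = (-5 - 3)*(-12) + 5 = -8*(-12) + 5 = 96 + 5 = 101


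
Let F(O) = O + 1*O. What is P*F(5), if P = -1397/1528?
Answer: -6985/764 ≈ -9.1427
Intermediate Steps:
F(O) = 2*O (F(O) = O + O = 2*O)
P = -1397/1528 (P = -1397*1/1528 = -1397/1528 ≈ -0.91427)
P*F(5) = -1397*5/764 = -1397/1528*10 = -6985/764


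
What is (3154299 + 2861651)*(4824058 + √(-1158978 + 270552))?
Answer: 29021291725100 + 18047850*I*√98714 ≈ 2.9021e+13 + 5.6704e+9*I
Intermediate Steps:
(3154299 + 2861651)*(4824058 + √(-1158978 + 270552)) = 6015950*(4824058 + √(-888426)) = 6015950*(4824058 + 3*I*√98714) = 29021291725100 + 18047850*I*√98714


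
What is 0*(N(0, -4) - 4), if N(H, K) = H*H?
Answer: 0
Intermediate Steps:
N(H, K) = H²
0*(N(0, -4) - 4) = 0*(0² - 4) = 0*(0 - 4) = 0*(-4) = 0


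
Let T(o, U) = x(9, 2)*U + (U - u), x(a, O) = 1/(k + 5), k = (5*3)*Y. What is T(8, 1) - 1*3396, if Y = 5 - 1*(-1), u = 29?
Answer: -325279/95 ≈ -3424.0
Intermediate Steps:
Y = 6 (Y = 5 + 1 = 6)
k = 90 (k = (5*3)*6 = 15*6 = 90)
x(a, O) = 1/95 (x(a, O) = 1/(90 + 5) = 1/95)
T(o, U) = -29 + 96*U/95 (T(o, U) = U/95 + (U - 1*29) = U/95 + (U - 29) = U/95 + (-29 + U) = -29 + 96*U/95)
T(8, 1) - 1*3396 = (-29 + (96/95)*1) - 1*3396 = (-29 + 96/95) - 3396 = -2659/95 - 3396 = -325279/95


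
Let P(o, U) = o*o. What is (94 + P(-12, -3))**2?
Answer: 56644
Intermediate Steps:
P(o, U) = o**2
(94 + P(-12, -3))**2 = (94 + (-12)**2)**2 = (94 + 144)**2 = 238**2 = 56644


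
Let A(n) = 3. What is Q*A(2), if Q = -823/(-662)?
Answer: 2469/662 ≈ 3.7296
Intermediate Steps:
Q = 823/662 (Q = -823*(-1/662) = 823/662 ≈ 1.2432)
Q*A(2) = (823/662)*3 = 2469/662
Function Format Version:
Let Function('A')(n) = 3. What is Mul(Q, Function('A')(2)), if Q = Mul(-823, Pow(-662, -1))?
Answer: Rational(2469, 662) ≈ 3.7296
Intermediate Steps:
Q = Rational(823, 662) (Q = Mul(-823, Rational(-1, 662)) = Rational(823, 662) ≈ 1.2432)
Mul(Q, Function('A')(2)) = Mul(Rational(823, 662), 3) = Rational(2469, 662)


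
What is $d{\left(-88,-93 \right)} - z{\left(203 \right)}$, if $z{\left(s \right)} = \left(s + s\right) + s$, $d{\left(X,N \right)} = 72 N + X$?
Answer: $-7393$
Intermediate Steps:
$d{\left(X,N \right)} = X + 72 N$
$z{\left(s \right)} = 3 s$ ($z{\left(s \right)} = 2 s + s = 3 s$)
$d{\left(-88,-93 \right)} - z{\left(203 \right)} = \left(-88 + 72 \left(-93\right)\right) - 3 \cdot 203 = \left(-88 - 6696\right) - 609 = -6784 - 609 = -7393$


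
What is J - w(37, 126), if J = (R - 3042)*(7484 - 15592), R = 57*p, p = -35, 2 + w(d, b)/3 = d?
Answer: 40839891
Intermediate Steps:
w(d, b) = -6 + 3*d
R = -1995 (R = 57*(-35) = -1995)
J = 40839996 (J = (-1995 - 3042)*(7484 - 15592) = -5037*(-8108) = 40839996)
J - w(37, 126) = 40839996 - (-6 + 3*37) = 40839996 - (-6 + 111) = 40839996 - 1*105 = 40839996 - 105 = 40839891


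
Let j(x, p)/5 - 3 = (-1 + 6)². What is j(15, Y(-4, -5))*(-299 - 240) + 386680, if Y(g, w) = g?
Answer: 311220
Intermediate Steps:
j(x, p) = 140 (j(x, p) = 15 + 5*(-1 + 6)² = 15 + 5*5² = 15 + 5*25 = 15 + 125 = 140)
j(15, Y(-4, -5))*(-299 - 240) + 386680 = 140*(-299 - 240) + 386680 = 140*(-539) + 386680 = -75460 + 386680 = 311220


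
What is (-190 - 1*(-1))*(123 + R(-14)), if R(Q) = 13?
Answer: -25704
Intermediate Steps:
(-190 - 1*(-1))*(123 + R(-14)) = (-190 - 1*(-1))*(123 + 13) = (-190 + 1)*136 = -189*136 = -25704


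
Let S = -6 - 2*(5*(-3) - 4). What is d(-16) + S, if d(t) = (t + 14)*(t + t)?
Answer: 96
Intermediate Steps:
d(t) = 2*t*(14 + t) (d(t) = (14 + t)*(2*t) = 2*t*(14 + t))
S = 32 (S = -6 - 2*(-15 - 4) = -6 - 2*(-19) = -6 + 38 = 32)
d(-16) + S = 2*(-16)*(14 - 16) + 32 = 2*(-16)*(-2) + 32 = 64 + 32 = 96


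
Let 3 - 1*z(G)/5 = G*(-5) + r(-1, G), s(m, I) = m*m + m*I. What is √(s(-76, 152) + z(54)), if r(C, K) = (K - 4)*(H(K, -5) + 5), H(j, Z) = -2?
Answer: I*√5161 ≈ 71.84*I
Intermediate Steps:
s(m, I) = m² + I*m
r(C, K) = -12 + 3*K (r(C, K) = (K - 4)*(-2 + 5) = (-4 + K)*3 = -12 + 3*K)
z(G) = 75 + 10*G (z(G) = 15 - 5*(G*(-5) + (-12 + 3*G)) = 15 - 5*(-5*G + (-12 + 3*G)) = 15 - 5*(-12 - 2*G) = 15 + (60 + 10*G) = 75 + 10*G)
√(s(-76, 152) + z(54)) = √(-76*(152 - 76) + (75 + 10*54)) = √(-76*76 + (75 + 540)) = √(-5776 + 615) = √(-5161) = I*√5161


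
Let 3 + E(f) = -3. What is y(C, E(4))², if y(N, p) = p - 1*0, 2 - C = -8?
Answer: 36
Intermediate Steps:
E(f) = -6 (E(f) = -3 - 3 = -6)
C = 10 (C = 2 - 1*(-8) = 2 + 8 = 10)
y(N, p) = p (y(N, p) = p + 0 = p)
y(C, E(4))² = (-6)² = 36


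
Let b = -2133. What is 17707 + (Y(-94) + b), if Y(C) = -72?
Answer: 15502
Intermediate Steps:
17707 + (Y(-94) + b) = 17707 + (-72 - 2133) = 17707 - 2205 = 15502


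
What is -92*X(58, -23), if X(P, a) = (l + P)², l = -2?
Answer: -288512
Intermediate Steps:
X(P, a) = (-2 + P)²
-92*X(58, -23) = -92*(-2 + 58)² = -92*56² = -92*3136 = -288512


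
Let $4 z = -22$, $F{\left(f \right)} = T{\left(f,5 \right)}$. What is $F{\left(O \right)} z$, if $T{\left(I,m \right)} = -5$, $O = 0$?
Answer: $\frac{55}{2} \approx 27.5$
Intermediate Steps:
$F{\left(f \right)} = -5$
$z = - \frac{11}{2}$ ($z = \frac{1}{4} \left(-22\right) = - \frac{11}{2} \approx -5.5$)
$F{\left(O \right)} z = \left(-5\right) \left(- \frac{11}{2}\right) = \frac{55}{2}$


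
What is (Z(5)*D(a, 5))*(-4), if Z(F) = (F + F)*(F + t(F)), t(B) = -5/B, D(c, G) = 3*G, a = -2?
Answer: -2400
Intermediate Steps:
Z(F) = 2*F*(F - 5/F) (Z(F) = (F + F)*(F - 5/F) = (2*F)*(F - 5/F) = 2*F*(F - 5/F))
(Z(5)*D(a, 5))*(-4) = ((-10 + 2*5²)*(3*5))*(-4) = ((-10 + 2*25)*15)*(-4) = ((-10 + 50)*15)*(-4) = (40*15)*(-4) = 600*(-4) = -2400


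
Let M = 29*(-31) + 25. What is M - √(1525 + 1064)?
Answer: -874 - √2589 ≈ -924.88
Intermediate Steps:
M = -874 (M = -899 + 25 = -874)
M - √(1525 + 1064) = -874 - √(1525 + 1064) = -874 - √2589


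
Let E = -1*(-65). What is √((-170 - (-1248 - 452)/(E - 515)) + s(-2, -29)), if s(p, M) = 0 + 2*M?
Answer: I*√2086/3 ≈ 15.224*I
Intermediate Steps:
s(p, M) = 2*M
E = 65
√((-170 - (-1248 - 452)/(E - 515)) + s(-2, -29)) = √((-170 - (-1248 - 452)/(65 - 515)) + 2*(-29)) = √((-170 - (-1700)/(-450)) - 58) = √((-170 - (-1700)*(-1)/450) - 58) = √((-170 - 1*34/9) - 58) = √((-170 - 34/9) - 58) = √(-1564/9 - 58) = √(-2086/9) = I*√2086/3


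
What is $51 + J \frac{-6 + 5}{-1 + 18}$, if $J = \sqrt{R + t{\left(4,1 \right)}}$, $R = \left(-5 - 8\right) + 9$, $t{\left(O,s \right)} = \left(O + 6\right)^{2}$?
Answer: $51 - \frac{4 \sqrt{6}}{17} \approx 50.424$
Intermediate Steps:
$t{\left(O,s \right)} = \left(6 + O\right)^{2}$
$R = -4$ ($R = -13 + 9 = -4$)
$J = 4 \sqrt{6}$ ($J = \sqrt{-4 + \left(6 + 4\right)^{2}} = \sqrt{-4 + 10^{2}} = \sqrt{-4 + 100} = \sqrt{96} = 4 \sqrt{6} \approx 9.798$)
$51 + J \frac{-6 + 5}{-1 + 18} = 51 + 4 \sqrt{6} \frac{-6 + 5}{-1 + 18} = 51 + 4 \sqrt{6} \left(- \frac{1}{17}\right) = 51 - \frac{4 \sqrt{6}}{17}$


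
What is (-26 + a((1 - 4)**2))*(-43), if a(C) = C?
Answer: 731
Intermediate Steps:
(-26 + a((1 - 4)**2))*(-43) = (-26 + (1 - 4)**2)*(-43) = (-26 + (-3)**2)*(-43) = (-26 + 9)*(-43) = -17*(-43) = 731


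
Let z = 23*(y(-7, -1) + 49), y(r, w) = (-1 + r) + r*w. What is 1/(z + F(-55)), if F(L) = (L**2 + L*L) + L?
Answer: 1/7099 ≈ 0.00014086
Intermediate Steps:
y(r, w) = -1 + r + r*w
z = 1104 (z = 23*((-1 - 7 - 7*(-1)) + 49) = 23*((-1 - 7 + 7) + 49) = 23*(-1 + 49) = 23*48 = 1104)
F(L) = L + 2*L**2 (F(L) = (L**2 + L**2) + L = 2*L**2 + L = L + 2*L**2)
1/(z + F(-55)) = 1/(1104 - 55*(1 + 2*(-55))) = 1/(1104 - 55*(1 - 110)) = 1/(1104 - 55*(-109)) = 1/(1104 + 5995) = 1/7099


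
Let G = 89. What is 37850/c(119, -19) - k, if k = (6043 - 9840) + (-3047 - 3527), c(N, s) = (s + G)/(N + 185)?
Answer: 1223237/7 ≈ 1.7475e+5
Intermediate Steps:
c(N, s) = (89 + s)/(185 + N) (c(N, s) = (s + 89)/(N + 185) = (89 + s)/(185 + N))
k = -10371 (k = -3797 - 6574 = -10371)
37850/c(119, -19) - k = 37850/(((89 - 19)/(185 + 119))) - 1*(-10371) = 37850/((70/304)) + 10371 = 37850/(((1/304)*70)) + 10371 = 37850/(35/152) + 10371 = 37850*(152/35) + 10371 = 1150640/7 + 10371 = 1223237/7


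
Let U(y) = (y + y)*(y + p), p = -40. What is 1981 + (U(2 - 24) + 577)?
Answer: 5286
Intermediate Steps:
U(y) = 2*y*(-40 + y) (U(y) = (y + y)*(y - 40) = (2*y)*(-40 + y) = 2*y*(-40 + y))
1981 + (U(2 - 24) + 577) = 1981 + (2*(2 - 24)*(-40 + (2 - 24)) + 577) = 1981 + (2*(-22)*(-40 - 22) + 577) = 1981 + (2*(-22)*(-62) + 577) = 1981 + (2728 + 577) = 1981 + 3305 = 5286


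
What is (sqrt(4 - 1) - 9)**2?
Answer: (9 - sqrt(3))**2 ≈ 52.823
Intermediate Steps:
(sqrt(4 - 1) - 9)**2 = (sqrt(3) - 9)**2 = (-9 + sqrt(3))**2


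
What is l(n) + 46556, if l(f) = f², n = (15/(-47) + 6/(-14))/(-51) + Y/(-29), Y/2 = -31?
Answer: 1224910948692540/26307866809 ≈ 46561.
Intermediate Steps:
Y = -62 (Y = 2*(-31) = -62)
n = 349144/162197 (n = (15/(-47) + 6/(-14))/(-51) - 62/(-29) = (15*(-1/47) + 6*(-1/14))*(-1/51) - 62*(-1/29) = (-15/47 - 3/7)*(-1/51) + 62/29 = -246/329*(-1/51) + 62/29 = 82/5593 + 62/29 = 349144/162197 ≈ 2.1526)
l(n) + 46556 = (349144/162197)² + 46556 = 121901532736/26307866809 + 46556 = 1224910948692540/26307866809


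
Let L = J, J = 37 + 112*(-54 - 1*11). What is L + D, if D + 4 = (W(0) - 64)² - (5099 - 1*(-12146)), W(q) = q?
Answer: -20396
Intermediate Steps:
J = -7243 (J = 37 + 112*(-54 - 11) = 37 + 112*(-65) = 37 - 7280 = -7243)
L = -7243
D = -13153 (D = -4 + ((0 - 64)² - (5099 - 1*(-12146))) = -4 + ((-64)² - (5099 + 12146)) = -4 + (4096 - 1*17245) = -4 + (4096 - 17245) = -4 - 13149 = -13153)
L + D = -7243 - 13153 = -20396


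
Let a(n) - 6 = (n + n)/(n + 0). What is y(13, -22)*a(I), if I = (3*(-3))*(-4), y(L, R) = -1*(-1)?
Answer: 8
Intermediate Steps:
y(L, R) = 1
I = 36 (I = -9*(-4) = 36)
a(n) = 8 (a(n) = 6 + (n + n)/(n + 0) = 6 + (2*n)/n = 6 + 2 = 8)
y(13, -22)*a(I) = 1*8 = 8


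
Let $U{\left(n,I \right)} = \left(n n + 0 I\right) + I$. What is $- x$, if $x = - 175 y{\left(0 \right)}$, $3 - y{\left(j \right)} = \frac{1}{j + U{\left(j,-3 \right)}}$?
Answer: $\frac{1750}{3} \approx 583.33$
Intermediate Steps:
$U{\left(n,I \right)} = I + n^{2}$ ($U{\left(n,I \right)} = \left(n^{2} + 0\right) + I = n^{2} + I = I + n^{2}$)
$y{\left(j \right)} = 3 - \frac{1}{-3 + j + j^{2}}$ ($y{\left(j \right)} = 3 - \frac{1}{j + \left(-3 + j^{2}\right)} = 3 - \frac{1}{-3 + j + j^{2}}$)
$x = - \frac{1750}{3}$ ($x = - 175 \frac{-10 + 3 \cdot 0 + 3 \cdot 0^{2}}{-3 + 0 + 0^{2}} = - 175 \frac{-10 + 0 + 3 \cdot 0}{-3 + 0 + 0} = - 175 \frac{-10 + 0 + 0}{-3} = - 175 \left(\left(- \frac{1}{3}\right) \left(-10\right)\right) = \left(-175\right) \frac{10}{3} = - \frac{1750}{3} \approx -583.33$)
$- x = \left(-1\right) \left(- \frac{1750}{3}\right) = \frac{1750}{3}$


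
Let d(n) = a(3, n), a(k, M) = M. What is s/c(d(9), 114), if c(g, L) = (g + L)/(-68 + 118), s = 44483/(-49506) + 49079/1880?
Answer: 5865192335/572388372 ≈ 10.247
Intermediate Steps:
s = 1173038467/46535640 (s = 44483*(-1/49506) + 49079*(1/1880) = -44483/49506 + 49079/1880 = 1173038467/46535640 ≈ 25.207)
d(n) = n
c(g, L) = L/50 + g/50 (c(g, L) = (L + g)/50 = (L + g)*(1/50) = L/50 + g/50)
s/c(d(9), 114) = 1173038467/(46535640*((1/50)*114 + (1/50)*9)) = 1173038467/(46535640*(57/25 + 9/50)) = 1173038467/(46535640*(123/50)) = (1173038467/46535640)*(50/123) = 5865192335/572388372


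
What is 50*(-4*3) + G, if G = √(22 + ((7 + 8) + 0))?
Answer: -600 + √37 ≈ -593.92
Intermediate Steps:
G = √37 (G = √(22 + (15 + 0)) = √(22 + 15) = √37 ≈ 6.0828)
50*(-4*3) + G = 50*(-4*3) + √37 = 50*(-12) + √37 = -600 + √37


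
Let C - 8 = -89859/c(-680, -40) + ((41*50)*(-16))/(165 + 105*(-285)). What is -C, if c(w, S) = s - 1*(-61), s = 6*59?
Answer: 16011179/77190 ≈ 207.43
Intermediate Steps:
s = 354
c(w, S) = 415 (c(w, S) = 354 - 1*(-61) = 354 + 61 = 415)
C = -16011179/77190 (C = 8 + (-89859/415 + ((41*50)*(-16))/(165 + 105*(-285))) = 8 + (-89859*1/415 + (2050*(-16))/(165 - 29925)) = 8 + (-89859/415 - 32800/(-29760)) = 8 + (-89859/415 - 32800*(-1/29760)) = 8 + (-89859/415 + 205/186) = 8 - 16628699/77190 = -16011179/77190 ≈ -207.43)
-C = -1*(-16011179/77190) = 16011179/77190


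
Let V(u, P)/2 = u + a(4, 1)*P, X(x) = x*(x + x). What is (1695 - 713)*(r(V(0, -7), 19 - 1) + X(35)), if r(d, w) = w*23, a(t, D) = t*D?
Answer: 2812448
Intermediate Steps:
X(x) = 2*x**2 (X(x) = x*(2*x) = 2*x**2)
a(t, D) = D*t
V(u, P) = 2*u + 8*P (V(u, P) = 2*(u + (1*4)*P) = 2*(u + 4*P) = 2*u + 8*P)
r(d, w) = 23*w
(1695 - 713)*(r(V(0, -7), 19 - 1) + X(35)) = (1695 - 713)*(23*(19 - 1) + 2*35**2) = 982*(23*18 + 2*1225) = 982*(414 + 2450) = 982*2864 = 2812448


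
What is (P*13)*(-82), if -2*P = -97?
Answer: -51701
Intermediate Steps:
P = 97/2 (P = -1/2*(-97) = 97/2 ≈ 48.500)
(P*13)*(-82) = ((97/2)*13)*(-82) = (1261/2)*(-82) = -51701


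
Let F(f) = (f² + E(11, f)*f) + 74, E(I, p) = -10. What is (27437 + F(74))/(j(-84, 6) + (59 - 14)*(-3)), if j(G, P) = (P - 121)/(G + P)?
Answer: -2515266/10415 ≈ -241.50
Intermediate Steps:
j(G, P) = (-121 + P)/(G + P)
F(f) = 74 + f² - 10*f (F(f) = (f² - 10*f) + 74 = 74 + f² - 10*f)
(27437 + F(74))/(j(-84, 6) + (59 - 14)*(-3)) = (27437 + (74 + 74² - 10*74))/((-121 + 6)/(-84 + 6) + (59 - 14)*(-3)) = (27437 + (74 + 5476 - 740))/(-115/(-78) + 45*(-3)) = (27437 + 4810)/(-1/78*(-115) - 135) = 32247/(115/78 - 135) = 32247/(-10415/78) = 32247*(-78/10415) = -2515266/10415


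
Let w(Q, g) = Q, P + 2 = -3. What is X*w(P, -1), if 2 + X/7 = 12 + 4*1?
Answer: -490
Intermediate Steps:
P = -5 (P = -2 - 3 = -5)
X = 98 (X = -14 + 7*(12 + 4*1) = -14 + 7*(12 + 4) = -14 + 7*16 = -14 + 112 = 98)
X*w(P, -1) = 98*(-5) = -490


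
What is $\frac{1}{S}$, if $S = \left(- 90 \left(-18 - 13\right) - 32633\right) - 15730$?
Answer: $- \frac{1}{45573} \approx -2.1943 \cdot 10^{-5}$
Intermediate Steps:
$S = -45573$ ($S = \left(\left(-90\right) \left(-31\right) - 32633\right) - 15730 = \left(2790 - 32633\right) - 15730 = -29843 - 15730 = -45573$)
$\frac{1}{S} = \frac{1}{-45573} = - \frac{1}{45573}$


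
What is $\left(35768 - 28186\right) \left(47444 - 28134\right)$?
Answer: $146408420$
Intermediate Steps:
$\left(35768 - 28186\right) \left(47444 - 28134\right) = 7582 \cdot 19310 = 146408420$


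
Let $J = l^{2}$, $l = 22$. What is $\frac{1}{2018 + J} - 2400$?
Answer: $- \frac{6004799}{2502} \approx -2400.0$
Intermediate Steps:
$J = 484$ ($J = 22^{2} = 484$)
$\frac{1}{2018 + J} - 2400 = \frac{1}{2018 + 484} - 2400 = \frac{1}{2502} - 2400 = - \frac{6004799}{2502}$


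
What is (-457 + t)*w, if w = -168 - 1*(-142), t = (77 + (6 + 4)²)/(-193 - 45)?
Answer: 1416259/119 ≈ 11901.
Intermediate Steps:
t = -177/238 (t = (77 + 10²)/(-238) = (77 + 100)*(-1/238) = 177*(-1/238) = -177/238 ≈ -0.74370)
w = -26 (w = -168 + 142 = -26)
(-457 + t)*w = (-457 - 177/238)*(-26) = -108943/238*(-26) = 1416259/119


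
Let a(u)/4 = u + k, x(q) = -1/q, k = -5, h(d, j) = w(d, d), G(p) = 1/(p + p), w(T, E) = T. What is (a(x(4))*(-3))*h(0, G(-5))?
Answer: 0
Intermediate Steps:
G(p) = 1/(2*p)
h(d, j) = d
a(u) = -20 + 4*u (a(u) = 4*(u - 5) = 4*(-5 + u) = -20 + 4*u)
(a(x(4))*(-3))*h(0, G(-5)) = ((-20 + 4*(-1/4))*(-3))*0 = ((-20 + 4*(-1*¼))*(-3))*0 = ((-20 + 4*(-¼))*(-3))*0 = ((-20 - 1)*(-3))*0 = -21*(-3)*0 = 63*0 = 0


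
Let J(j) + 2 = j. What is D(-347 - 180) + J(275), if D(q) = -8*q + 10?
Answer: 4499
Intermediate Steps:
J(j) = -2 + j
D(q) = 10 - 8*q
D(-347 - 180) + J(275) = (10 - 8*(-347 - 180)) + (-2 + 275) = (10 - 8*(-527)) + 273 = (10 + 4216) + 273 = 4226 + 273 = 4499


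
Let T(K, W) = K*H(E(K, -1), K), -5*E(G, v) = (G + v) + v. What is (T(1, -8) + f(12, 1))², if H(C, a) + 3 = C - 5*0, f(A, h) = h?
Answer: 81/25 ≈ 3.2400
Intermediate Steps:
E(G, v) = -2*v/5 - G/5 (E(G, v) = -((G + v) + v)/5 = -(G + 2*v)/5 = -2*v/5 - G/5)
H(C, a) = -3 + C (H(C, a) = -3 + (C - 5*0) = -3 + (C + 0) = -3 + C)
T(K, W) = K*(-13/5 - K/5) (T(K, W) = K*(-3 + (-⅖*(-1) - K/5)) = K*(-3 + (⅖ - K/5)) = K*(-13/5 - K/5))
(T(1, -8) + f(12, 1))² = (-⅕*1*(13 + 1) + 1)² = (-⅕*1*14 + 1)² = (-14/5 + 1)² = (-9/5)² = 81/25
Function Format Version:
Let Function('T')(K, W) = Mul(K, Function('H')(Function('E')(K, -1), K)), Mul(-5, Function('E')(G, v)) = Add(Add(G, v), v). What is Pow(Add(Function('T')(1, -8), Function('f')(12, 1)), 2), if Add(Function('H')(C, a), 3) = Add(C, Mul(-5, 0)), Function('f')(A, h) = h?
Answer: Rational(81, 25) ≈ 3.2400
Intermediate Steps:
Function('E')(G, v) = Add(Mul(Rational(-2, 5), v), Mul(Rational(-1, 5), G)) (Function('E')(G, v) = Mul(Rational(-1, 5), Add(Add(G, v), v)) = Mul(Rational(-1, 5), Add(G, Mul(2, v))) = Add(Mul(Rational(-2, 5), v), Mul(Rational(-1, 5), G)))
Function('H')(C, a) = Add(-3, C) (Function('H')(C, a) = Add(-3, Add(C, Mul(-5, 0))) = Add(-3, Add(C, 0)) = Add(-3, C))
Function('T')(K, W) = Mul(K, Add(Rational(-13, 5), Mul(Rational(-1, 5), K))) (Function('T')(K, W) = Mul(K, Add(-3, Add(Mul(Rational(-2, 5), -1), Mul(Rational(-1, 5), K)))) = Mul(K, Add(-3, Add(Rational(2, 5), Mul(Rational(-1, 5), K)))) = Mul(K, Add(Rational(-13, 5), Mul(Rational(-1, 5), K))))
Pow(Add(Function('T')(1, -8), Function('f')(12, 1)), 2) = Pow(Add(Mul(Rational(-1, 5), 1, Add(13, 1)), 1), 2) = Pow(Add(Mul(Rational(-1, 5), 1, 14), 1), 2) = Pow(Add(Rational(-14, 5), 1), 2) = Pow(Rational(-9, 5), 2) = Rational(81, 25)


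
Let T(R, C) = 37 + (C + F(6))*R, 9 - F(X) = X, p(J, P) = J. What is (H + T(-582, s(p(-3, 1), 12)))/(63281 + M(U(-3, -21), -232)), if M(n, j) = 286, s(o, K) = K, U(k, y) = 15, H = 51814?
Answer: 43121/63567 ≈ 0.67836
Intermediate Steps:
F(X) = 9 - X
T(R, C) = 37 + R*(3 + C) (T(R, C) = 37 + (C + (9 - 1*6))*R = 37 + (C + (9 - 6))*R = 37 + (C + 3)*R = 37 + (3 + C)*R = 37 + R*(3 + C))
(H + T(-582, s(p(-3, 1), 12)))/(63281 + M(U(-3, -21), -232)) = (51814 + (37 + 3*(-582) + 12*(-582)))/(63281 + 286) = (51814 + (37 - 1746 - 6984))/63567 = (51814 - 8693)*(1/63567) = 43121*(1/63567) = 43121/63567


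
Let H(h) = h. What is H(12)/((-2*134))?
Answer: -3/67 ≈ -0.044776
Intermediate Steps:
H(12)/((-2*134)) = 12/(-2*134) = 12/(-268) = -1/268*12 = -3/67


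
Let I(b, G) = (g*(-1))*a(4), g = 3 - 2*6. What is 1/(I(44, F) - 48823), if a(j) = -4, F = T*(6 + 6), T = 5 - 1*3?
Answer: -1/48859 ≈ -2.0467e-5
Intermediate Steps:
T = 2 (T = 5 - 3 = 2)
F = 24 (F = 2*(6 + 6) = 2*12 = 24)
g = -9 (g = 3 - 12 = -9)
I(b, G) = -36 (I(b, G) = -9*(-1)*(-4) = 9*(-4) = -36)
1/(I(44, F) - 48823) = 1/(-36 - 48823) = 1/(-48859) = -1/48859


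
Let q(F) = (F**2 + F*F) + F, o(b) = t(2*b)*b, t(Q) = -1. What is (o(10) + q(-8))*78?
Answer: 8580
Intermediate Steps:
o(b) = -b
q(F) = F + 2*F**2 (q(F) = (F**2 + F**2) + F = 2*F**2 + F = F + 2*F**2)
(o(10) + q(-8))*78 = (-1*10 - 8*(1 + 2*(-8)))*78 = (-10 - 8*(1 - 16))*78 = (-10 - 8*(-15))*78 = (-10 + 120)*78 = 110*78 = 8580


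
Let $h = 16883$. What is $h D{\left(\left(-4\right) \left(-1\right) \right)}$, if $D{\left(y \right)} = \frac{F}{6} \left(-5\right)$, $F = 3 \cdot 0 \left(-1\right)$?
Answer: $0$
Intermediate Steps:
$F = 0$ ($F = 0 \left(-1\right) = 0$)
$D{\left(y \right)} = 0$ ($D{\left(y \right)} = \frac{0}{6} \left(-5\right) = 0 \cdot \frac{1}{6} \left(-5\right) = 0 \left(-5\right) = 0$)
$h D{\left(\left(-4\right) \left(-1\right) \right)} = 16883 \cdot 0 = 0$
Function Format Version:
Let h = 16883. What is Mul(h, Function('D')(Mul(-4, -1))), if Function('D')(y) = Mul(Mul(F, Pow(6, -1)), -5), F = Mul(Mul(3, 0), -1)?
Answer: 0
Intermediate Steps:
F = 0 (F = Mul(0, -1) = 0)
Function('D')(y) = 0 (Function('D')(y) = Mul(Mul(0, Pow(6, -1)), -5) = Mul(Mul(0, Rational(1, 6)), -5) = Mul(0, -5) = 0)
Mul(h, Function('D')(Mul(-4, -1))) = Mul(16883, 0) = 0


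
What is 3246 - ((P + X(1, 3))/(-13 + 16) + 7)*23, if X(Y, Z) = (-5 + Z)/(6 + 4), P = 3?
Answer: 45953/15 ≈ 3063.5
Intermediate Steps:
X(Y, Z) = -1/2 + Z/10 (X(Y, Z) = (-5 + Z)/10 = (-5 + Z)*(1/10) = -1/2 + Z/10)
3246 - ((P + X(1, 3))/(-13 + 16) + 7)*23 = 3246 - ((3 + (-1/2 + (1/10)*3))/(-13 + 16) + 7)*23 = 3246 - ((3 + (-1/2 + 3/10))/3 + 7)*23 = 3246 - ((3 - 1/5)*(1/3) + 7)*23 = 3246 - ((14/5)*(1/3) + 7)*23 = 3246 - (14/15 + 7)*23 = 3246 - 119*23/15 = 3246 - 1*2737/15 = 3246 - 2737/15 = 45953/15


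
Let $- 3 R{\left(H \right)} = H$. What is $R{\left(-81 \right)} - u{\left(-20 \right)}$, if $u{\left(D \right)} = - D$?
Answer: $7$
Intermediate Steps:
$R{\left(H \right)} = - \frac{H}{3}$
$R{\left(-81 \right)} - u{\left(-20 \right)} = \left(- \frac{1}{3}\right) \left(-81\right) - \left(-1\right) \left(-20\right) = 27 - 20 = 7$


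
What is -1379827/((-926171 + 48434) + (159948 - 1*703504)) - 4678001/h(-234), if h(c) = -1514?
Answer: 6650899133371/2151837602 ≈ 3090.8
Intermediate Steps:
-1379827/((-926171 + 48434) + (159948 - 1*703504)) - 4678001/h(-234) = -1379827/((-926171 + 48434) + (159948 - 1*703504)) - 4678001/(-1514) = -1379827/(-877737 + (159948 - 703504)) - 4678001*(-1/1514) = -1379827/(-877737 - 543556) + 4678001/1514 = -1379827/(-1421293) + 4678001/1514 = -1379827*(-1/1421293) + 4678001/1514 = 1379827/1421293 + 4678001/1514 = 6650899133371/2151837602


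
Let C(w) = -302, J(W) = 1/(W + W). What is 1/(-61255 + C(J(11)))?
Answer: -1/61557 ≈ -1.6245e-5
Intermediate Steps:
J(W) = 1/(2*W)
1/(-61255 + C(J(11))) = 1/(-61255 - 302) = 1/(-61557) = -1/61557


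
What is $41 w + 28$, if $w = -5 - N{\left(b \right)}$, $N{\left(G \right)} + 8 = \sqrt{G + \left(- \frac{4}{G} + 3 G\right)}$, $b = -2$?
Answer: $151 - 41 i \sqrt{6} \approx 151.0 - 100.43 i$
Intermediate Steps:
$N{\left(G \right)} = -8 + \sqrt{- \frac{4}{G} + 4 G}$ ($N{\left(G \right)} = -8 + \sqrt{G + \left(- \frac{4}{G} + 3 G\right)} = -8 + \sqrt{- \frac{4}{G} + 4 G}$)
$w = 3 - i \sqrt{6}$ ($w = -5 - \left(-8 + 2 \sqrt{-2 - \frac{1}{-2}}\right) = -5 - \left(-8 + 2 \sqrt{-2 - - \frac{1}{2}}\right) = -5 - \left(-8 + 2 \sqrt{-2 + \frac{1}{2}}\right) = -5 - \left(-8 + 2 \sqrt{- \frac{3}{2}}\right) = -5 - \left(-8 + 2 \frac{i \sqrt{6}}{2}\right) = -5 - \left(-8 + i \sqrt{6}\right) = -5 + \left(8 - i \sqrt{6}\right) = 3 - i \sqrt{6} \approx 3.0 - 2.4495 i$)
$41 w + 28 = 41 \left(3 - i \sqrt{6}\right) + 28 = \left(123 - 41 i \sqrt{6}\right) + 28 = 151 - 41 i \sqrt{6}$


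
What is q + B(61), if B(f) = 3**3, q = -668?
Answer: -641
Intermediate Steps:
B(f) = 27
q + B(61) = -668 + 27 = -641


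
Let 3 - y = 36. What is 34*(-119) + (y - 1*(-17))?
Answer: -4062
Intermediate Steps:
y = -33 (y = 3 - 1*36 = 3 - 36 = -33)
34*(-119) + (y - 1*(-17)) = 34*(-119) + (-33 - 1*(-17)) = -4046 + (-33 + 17) = -4046 - 16 = -4062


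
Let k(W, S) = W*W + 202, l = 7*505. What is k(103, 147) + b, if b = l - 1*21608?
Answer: -7262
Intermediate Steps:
l = 3535
b = -18073 (b = 3535 - 1*21608 = 3535 - 21608 = -18073)
k(W, S) = 202 + W**2 (k(W, S) = W**2 + 202 = 202 + W**2)
k(103, 147) + b = (202 + 103**2) - 18073 = (202 + 10609) - 18073 = 10811 - 18073 = -7262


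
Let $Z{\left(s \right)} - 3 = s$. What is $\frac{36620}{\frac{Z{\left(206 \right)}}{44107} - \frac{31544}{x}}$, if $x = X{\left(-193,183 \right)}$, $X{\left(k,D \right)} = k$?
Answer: $\frac{62346655924}{278270309} \approx 224.05$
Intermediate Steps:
$Z{\left(s \right)} = 3 + s$
$x = -193$
$\frac{36620}{\frac{Z{\left(206 \right)}}{44107} - \frac{31544}{x}} = \frac{36620}{\frac{3 + 206}{44107} - \frac{31544}{-193}} = \frac{36620}{209 \cdot \frac{1}{44107} - - \frac{31544}{193}} = \frac{36620}{\frac{209}{44107} + \frac{31544}{193}} = \frac{36620}{\frac{1391351545}{8512651}} = 36620 \cdot \frac{8512651}{1391351545} = \frac{62346655924}{278270309}$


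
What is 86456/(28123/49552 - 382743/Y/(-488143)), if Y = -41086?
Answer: 42960295354946697088/282005757694259 ≈ 1.5234e+5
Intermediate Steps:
86456/(28123/49552 - 382743/Y/(-488143)) = 86456/(28123/49552 - 382743/(-41086)/(-488143)) = 86456/(28123*(1/49552) - 382743*(-1/41086)*(-1/488143)) = 86456/(28123/49552 + (382743/41086)*(-1/488143)) = 86456/(28123/49552 - 382743/20055843298) = 86456/(282005757694259/496903573551248) = 86456*(496903573551248/282005757694259) = 42960295354946697088/282005757694259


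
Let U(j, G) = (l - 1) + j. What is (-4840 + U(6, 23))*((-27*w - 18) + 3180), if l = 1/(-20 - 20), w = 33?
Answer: -439213671/40 ≈ -1.0980e+7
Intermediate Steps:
l = -1/40 (l = 1/(-40) = -1/40 ≈ -0.025000)
U(j, G) = -41/40 + j (U(j, G) = (-1/40 - 1) + j = -41/40 + j)
(-4840 + U(6, 23))*((-27*w - 18) + 3180) = (-4840 + (-41/40 + 6))*((-27*33 - 18) + 3180) = (-4840 + 199/40)*((-891 - 18) + 3180) = -193401*(-909 + 3180)/40 = -193401/40*2271 = -439213671/40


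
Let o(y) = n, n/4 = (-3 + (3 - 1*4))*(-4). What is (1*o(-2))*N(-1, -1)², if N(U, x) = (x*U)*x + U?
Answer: 256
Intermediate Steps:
N(U, x) = U + U*x² (N(U, x) = (U*x)*x + U = U*x² + U = U + U*x²)
n = 64 (n = 4*((-3 + (3 - 1*4))*(-4)) = 4*((-3 + (3 - 4))*(-4)) = 4*((-3 - 1)*(-4)) = 4*(-4*(-4)) = 4*16 = 64)
o(y) = 64
(1*o(-2))*N(-1, -1)² = (1*64)*(-(1 + (-1)²))² = 64*(-(1 + 1))² = 64*(-1*2)² = 64*(-2)² = 64*4 = 256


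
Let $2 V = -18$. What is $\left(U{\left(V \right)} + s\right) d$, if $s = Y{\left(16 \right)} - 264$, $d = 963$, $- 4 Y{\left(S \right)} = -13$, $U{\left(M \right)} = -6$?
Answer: $- \frac{1027521}{4} \approx -2.5688 \cdot 10^{5}$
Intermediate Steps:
$V = -9$ ($V = \frac{1}{2} \left(-18\right) = -9$)
$Y{\left(S \right)} = \frac{13}{4}$ ($Y{\left(S \right)} = \left(- \frac{1}{4}\right) \left(-13\right) = \frac{13}{4}$)
$s = - \frac{1043}{4}$ ($s = \frac{13}{4} - 264 = - \frac{1043}{4} \approx -260.75$)
$\left(U{\left(V \right)} + s\right) d = \left(-6 - \frac{1043}{4}\right) 963 = \left(- \frac{1067}{4}\right) 963 = - \frac{1027521}{4}$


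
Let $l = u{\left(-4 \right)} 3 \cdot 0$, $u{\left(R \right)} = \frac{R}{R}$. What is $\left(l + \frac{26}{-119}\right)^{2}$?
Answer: $\frac{676}{14161} \approx 0.047737$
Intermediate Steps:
$u{\left(R \right)} = 1$
$l = 0$ ($l = 1 \cdot 3 \cdot 0 = 3 \cdot 0 = 0$)
$\left(l + \frac{26}{-119}\right)^{2} = \left(0 + \frac{26}{-119}\right)^{2} = \left(0 + 26 \left(- \frac{1}{119}\right)\right)^{2} = \left(0 - \frac{26}{119}\right)^{2} = \left(- \frac{26}{119}\right)^{2} = \frac{676}{14161}$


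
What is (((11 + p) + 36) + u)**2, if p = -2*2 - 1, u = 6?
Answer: 2304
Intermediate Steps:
p = -5 (p = -4 - 1 = -5)
(((11 + p) + 36) + u)**2 = (((11 - 5) + 36) + 6)**2 = ((6 + 36) + 6)**2 = (42 + 6)**2 = 48**2 = 2304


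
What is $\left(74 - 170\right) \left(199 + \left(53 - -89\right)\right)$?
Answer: $-32736$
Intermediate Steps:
$\left(74 - 170\right) \left(199 + \left(53 - -89\right)\right) = - 96 \left(199 + \left(53 + 89\right)\right) = - 96 \left(199 + 142\right) = \left(-96\right) 341 = -32736$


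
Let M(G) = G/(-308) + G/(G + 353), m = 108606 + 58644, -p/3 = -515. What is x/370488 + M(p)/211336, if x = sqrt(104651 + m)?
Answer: -1228275/61771822112 + 7*sqrt(5549)/370488 ≈ 0.0013876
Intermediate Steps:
p = 1545 (p = -3*(-515) = 1545)
m = 167250
M(G) = -G/308 + G/(353 + G) (M(G) = G*(-1/308) + G/(353 + G) = -G/308 + G/(353 + G))
x = 7*sqrt(5549) (x = sqrt(104651 + 167250) = sqrt(271901) = 7*sqrt(5549) ≈ 521.44)
x/370488 + M(p)/211336 = (7*sqrt(5549))/370488 - 1*1545*(45 + 1545)/(108724 + 308*1545)/211336 = (7*sqrt(5549))*(1/370488) - 1*1545*1590/(108724 + 475860)*(1/211336) = 7*sqrt(5549)/370488 - 1*1545*1590/584584*(1/211336) = 7*sqrt(5549)/370488 - 1*1545*1/584584*1590*(1/211336) = 7*sqrt(5549)/370488 - 1228275/292292*1/211336 = 7*sqrt(5549)/370488 - 1228275/61771822112 = -1228275/61771822112 + 7*sqrt(5549)/370488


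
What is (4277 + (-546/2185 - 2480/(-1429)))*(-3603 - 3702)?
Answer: -19517489753331/624473 ≈ -3.1254e+7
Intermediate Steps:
(4277 + (-546/2185 - 2480/(-1429)))*(-3603 - 3702) = (4277 + (-546*1/2185 - 2480*(-1/1429)))*(-7305) = (4277 + (-546/2185 + 2480/1429))*(-7305) = (4277 + 4638566/3122365)*(-7305) = (13358993671/3122365)*(-7305) = -19517489753331/624473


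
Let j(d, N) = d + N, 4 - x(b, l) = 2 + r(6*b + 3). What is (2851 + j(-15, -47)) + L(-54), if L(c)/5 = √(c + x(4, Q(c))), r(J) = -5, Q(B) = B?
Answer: 2789 + 5*I*√47 ≈ 2789.0 + 34.278*I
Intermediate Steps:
x(b, l) = 7 (x(b, l) = 4 - (2 - 5) = 4 - 1*(-3) = 4 + 3 = 7)
L(c) = 5*√(7 + c) (L(c) = 5*√(c + 7) = 5*√(7 + c))
j(d, N) = N + d
(2851 + j(-15, -47)) + L(-54) = (2851 + (-47 - 15)) + 5*√(7 - 54) = (2851 - 62) + 5*√(-47) = 2789 + 5*(I*√47) = 2789 + 5*I*√47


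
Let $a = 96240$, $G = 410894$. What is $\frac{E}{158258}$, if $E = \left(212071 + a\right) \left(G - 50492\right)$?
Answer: $\frac{55557950511}{79129} \approx 7.0212 \cdot 10^{5}$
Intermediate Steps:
$E = 111115901022$ ($E = \left(212071 + 96240\right) \left(410894 - 50492\right) = 308311 \cdot 360402 = 111115901022$)
$\frac{E}{158258} = \frac{111115901022}{158258} = 111115901022 \cdot \frac{1}{158258} = \frac{55557950511}{79129}$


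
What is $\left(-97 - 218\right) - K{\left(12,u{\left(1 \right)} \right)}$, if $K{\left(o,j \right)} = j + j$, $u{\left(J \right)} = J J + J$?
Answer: $-319$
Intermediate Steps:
$u{\left(J \right)} = J + J^{2}$ ($u{\left(J \right)} = J^{2} + J = J + J^{2}$)
$K{\left(o,j \right)} = 2 j$
$\left(-97 - 218\right) - K{\left(12,u{\left(1 \right)} \right)} = \left(-97 - 218\right) - 2 \cdot 1 \left(1 + 1\right) = \left(-97 - 218\right) - 2 \cdot 1 \cdot 2 = -315 - 2 \cdot 2 = -315 - 4 = -319$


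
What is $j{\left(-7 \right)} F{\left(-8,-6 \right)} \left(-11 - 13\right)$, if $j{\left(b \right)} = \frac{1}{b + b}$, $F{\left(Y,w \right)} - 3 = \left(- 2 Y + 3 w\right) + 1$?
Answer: $\frac{24}{7} \approx 3.4286$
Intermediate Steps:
$F{\left(Y,w \right)} = 4 - 2 Y + 3 w$ ($F{\left(Y,w \right)} = 3 - \left(-1 - 3 w + 2 Y\right) = 3 + \left(1 - 2 Y + 3 w\right) = 4 - 2 Y + 3 w$)
$j{\left(b \right)} = \frac{1}{2 b}$
$j{\left(-7 \right)} F{\left(-8,-6 \right)} \left(-11 - 13\right) = \frac{1}{2 \left(-7\right)} \left(4 - -16 + 3 \left(-6\right)\right) \left(-11 - 13\right) = \frac{1}{2} \left(- \frac{1}{7}\right) \left(4 + 16 - 18\right) \left(-11 - 13\right) = \left(- \frac{1}{14}\right) 2 \left(-24\right) = \left(- \frac{1}{7}\right) \left(-24\right) = \frac{24}{7}$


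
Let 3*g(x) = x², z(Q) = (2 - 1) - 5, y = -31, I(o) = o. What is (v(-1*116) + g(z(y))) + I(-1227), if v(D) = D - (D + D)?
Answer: -3317/3 ≈ -1105.7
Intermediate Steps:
z(Q) = -4 (z(Q) = 1 - 5 = -4)
g(x) = x²/3
v(D) = -D (v(D) = D - 2*D = -D)
(v(-1*116) + g(z(y))) + I(-1227) = (-(-1)*116 + (⅓)*(-4)²) - 1227 = (-1*(-116) + (⅓)*16) - 1227 = (116 + 16/3) - 1227 = 364/3 - 1227 = -3317/3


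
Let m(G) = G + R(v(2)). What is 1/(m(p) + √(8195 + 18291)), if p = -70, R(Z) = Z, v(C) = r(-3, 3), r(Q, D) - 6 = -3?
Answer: 67/21997 + √26486/21997 ≈ 0.010444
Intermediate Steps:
r(Q, D) = 3 (r(Q, D) = 6 - 3 = 3)
v(C) = 3
m(G) = 3 + G (m(G) = G + 3 = 3 + G)
1/(m(p) + √(8195 + 18291)) = 1/((3 - 70) + √(8195 + 18291)) = 1/(-67 + √26486)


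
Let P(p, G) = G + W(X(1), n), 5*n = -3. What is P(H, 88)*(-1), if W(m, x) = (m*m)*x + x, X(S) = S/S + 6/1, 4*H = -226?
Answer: -58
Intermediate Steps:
H = -113/2 (H = (¼)*(-226) = -113/2 ≈ -56.500)
X(S) = 7 (X(S) = 1 + 6*1 = 1 + 6 = 7)
n = -⅗ (n = (⅕)*(-3) = -⅗ ≈ -0.60000)
W(m, x) = x + x*m² (W(m, x) = m²*x + x = x*m² + x = x + x*m²)
P(p, G) = -30 + G (P(p, G) = G - 3*(1 + 7²)/5 = G - 3*(1 + 49)/5 = G - ⅗*50 = G - 30 = -30 + G)
P(H, 88)*(-1) = (-30 + 88)*(-1) = 58*(-1) = -58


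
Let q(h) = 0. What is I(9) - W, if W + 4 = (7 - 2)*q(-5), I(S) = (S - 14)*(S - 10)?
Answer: 9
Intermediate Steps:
I(S) = (-14 + S)*(-10 + S)
W = -4 (W = -4 + (7 - 2)*0 = -4 + 5*0 = -4 + 0 = -4)
I(9) - W = (140 + 9² - 24*9) - 1*(-4) = (140 + 81 - 216) + 4 = 5 + 4 = 9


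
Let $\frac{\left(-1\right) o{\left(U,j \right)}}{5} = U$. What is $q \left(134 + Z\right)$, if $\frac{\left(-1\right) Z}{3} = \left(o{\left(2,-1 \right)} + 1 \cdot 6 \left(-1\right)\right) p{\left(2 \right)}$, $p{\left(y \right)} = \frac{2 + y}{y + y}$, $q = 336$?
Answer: $61152$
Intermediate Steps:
$p{\left(y \right)} = \frac{2 + y}{2 y}$
$o{\left(U,j \right)} = - 5 U$
$Z = 48$ ($Z = - 3 \left(\left(-5\right) 2 + 1 \cdot 6 \left(-1\right)\right) \frac{2 + 2}{2 \cdot 2} = - 3 \left(-10 + 6 \left(-1\right)\right) \frac{1}{2} \cdot \frac{1}{2} \cdot 4 = - 3 \left(-10 - 6\right) 1 = - 3 \left(\left(-16\right) 1\right) = \left(-3\right) \left(-16\right) = 48$)
$q \left(134 + Z\right) = 336 \left(134 + 48\right) = 336 \cdot 182 = 61152$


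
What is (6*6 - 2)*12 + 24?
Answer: 432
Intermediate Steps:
(6*6 - 2)*12 + 24 = (36 - 2)*12 + 24 = 34*12 + 24 = 408 + 24 = 432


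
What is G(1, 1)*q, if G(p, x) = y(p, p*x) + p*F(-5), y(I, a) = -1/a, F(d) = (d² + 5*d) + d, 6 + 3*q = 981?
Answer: -1950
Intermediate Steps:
q = 325 (q = -2 + (⅓)*981 = -2 + 327 = 325)
F(d) = d² + 6*d
G(p, x) = -5*p - 1/(p*x) (G(p, x) = -1/(p*x) + p*(-5*(6 - 5)) = -1/(p*x) + p*(-5*1) = -1/(p*x) + p*(-5) = -1/(p*x) - 5*p = -5*p - 1/(p*x))
G(1, 1)*q = (-5*1 - 1/(1*1))*325 = (-5 - 1*1*1)*325 = (-5 - 1)*325 = -6*325 = -1950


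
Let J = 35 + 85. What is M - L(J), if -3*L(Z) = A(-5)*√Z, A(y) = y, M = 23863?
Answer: 23863 - 10*√30/3 ≈ 23845.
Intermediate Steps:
J = 120
L(Z) = 5*√Z/3 (L(Z) = -(-5)*√Z/3 = 5*√Z/3)
M - L(J) = 23863 - 5*√120/3 = 23863 - 5*2*√30/3 = 23863 - 10*√30/3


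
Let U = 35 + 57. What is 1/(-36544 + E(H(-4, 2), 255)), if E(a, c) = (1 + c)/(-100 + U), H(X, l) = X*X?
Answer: -1/36576 ≈ -2.7340e-5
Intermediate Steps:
H(X, l) = X**2
U = 92
E(a, c) = -1/8 - c/8 (E(a, c) = (1 + c)/(-100 + 92) = (1 + c)/(-8) = (1 + c)*(-1/8) = -1/8 - c/8)
1/(-36544 + E(H(-4, 2), 255)) = 1/(-36544 + (-1/8 - 1/8*255)) = 1/(-36544 + (-1/8 - 255/8)) = 1/(-36544 - 32) = 1/(-36576) = -1/36576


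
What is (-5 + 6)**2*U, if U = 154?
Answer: 154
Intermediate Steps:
(-5 + 6)**2*U = (-5 + 6)**2*154 = 1**2*154 = 1*154 = 154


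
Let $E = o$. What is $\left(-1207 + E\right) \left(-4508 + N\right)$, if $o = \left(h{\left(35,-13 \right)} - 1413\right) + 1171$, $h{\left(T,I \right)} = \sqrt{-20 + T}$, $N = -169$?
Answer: $6776973 - 4677 \sqrt{15} \approx 6.7589 \cdot 10^{6}$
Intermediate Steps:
$o = -242 + \sqrt{15}$ ($o = \left(\sqrt{-20 + 35} - 1413\right) + 1171 = \left(\sqrt{15} - 1413\right) + 1171 = \left(-1413 + \sqrt{15}\right) + 1171 = -242 + \sqrt{15} \approx -238.13$)
$E = -242 + \sqrt{15} \approx -238.13$
$\left(-1207 + E\right) \left(-4508 + N\right) = \left(-1207 - \left(242 - \sqrt{15}\right)\right) \left(-4508 - 169\right) = \left(-1449 + \sqrt{15}\right) \left(-4677\right) = 6776973 - 4677 \sqrt{15}$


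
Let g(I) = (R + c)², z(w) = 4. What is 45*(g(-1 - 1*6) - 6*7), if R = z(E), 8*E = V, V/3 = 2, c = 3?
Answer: 315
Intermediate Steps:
V = 6 (V = 3*2 = 6)
E = ¾ (E = (⅛)*6 = ¾ ≈ 0.75000)
R = 4
g(I) = 49 (g(I) = (4 + 3)² = 7² = 49)
45*(g(-1 - 1*6) - 6*7) = 45*(49 - 6*7) = 45*(49 - 42) = 45*7 = 315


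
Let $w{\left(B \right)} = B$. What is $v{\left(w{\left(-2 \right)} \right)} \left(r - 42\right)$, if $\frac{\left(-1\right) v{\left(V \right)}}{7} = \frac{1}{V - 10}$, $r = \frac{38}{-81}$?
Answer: $- \frac{6020}{243} \approx -24.774$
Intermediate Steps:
$r = - \frac{38}{81}$ ($r = 38 \left(- \frac{1}{81}\right) = - \frac{38}{81} \approx -0.46914$)
$v{\left(V \right)} = - \frac{7}{-10 + V}$ ($v{\left(V \right)} = - \frac{7}{V - 10} = - \frac{7}{-10 + V}$)
$v{\left(w{\left(-2 \right)} \right)} \left(r - 42\right) = - \frac{7}{-10 - 2} \left(- \frac{38}{81} - 42\right) = - \frac{7}{-12} \left(- \frac{3440}{81}\right) = \left(-7\right) \left(- \frac{1}{12}\right) \left(- \frac{3440}{81}\right) = \frac{7}{12} \left(- \frac{3440}{81}\right) = - \frac{6020}{243}$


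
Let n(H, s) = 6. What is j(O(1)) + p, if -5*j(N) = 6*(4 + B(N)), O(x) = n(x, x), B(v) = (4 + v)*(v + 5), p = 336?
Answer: 996/5 ≈ 199.20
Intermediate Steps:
B(v) = (4 + v)*(5 + v)
O(x) = 6
j(N) = -144/5 - 54*N/5 - 6*N²/5 (j(N) = -6*(4 + (20 + N² + 9*N))/5 = -6*(24 + N² + 9*N)/5 = -(144 + 6*N² + 54*N)/5 = -144/5 - 54*N/5 - 6*N²/5)
j(O(1)) + p = (-144/5 - 54/5*6 - 6/5*6²) + 336 = (-144/5 - 324/5 - 6/5*36) + 336 = (-144/5 - 324/5 - 216/5) + 336 = -684/5 + 336 = 996/5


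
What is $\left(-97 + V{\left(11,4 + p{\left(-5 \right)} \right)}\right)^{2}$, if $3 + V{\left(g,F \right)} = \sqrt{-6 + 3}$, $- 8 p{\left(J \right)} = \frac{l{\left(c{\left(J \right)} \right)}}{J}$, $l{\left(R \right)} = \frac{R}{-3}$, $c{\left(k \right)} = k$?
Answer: $\left(100 - i \sqrt{3}\right)^{2} \approx 9997.0 - 346.41 i$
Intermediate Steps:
$l{\left(R \right)} = - \frac{R}{3}$ ($l{\left(R \right)} = R \left(- \frac{1}{3}\right) = - \frac{R}{3}$)
$p{\left(J \right)} = \frac{1}{24}$ ($p{\left(J \right)} = - \frac{- \frac{J}{3} \frac{1}{J}}{8} = \left(- \frac{1}{8}\right) \left(- \frac{1}{3}\right) = \frac{1}{24}$)
$V{\left(g,F \right)} = -3 + i \sqrt{3}$ ($V{\left(g,F \right)} = -3 + \sqrt{-6 + 3} = -3 + \sqrt{-3} = -3 + i \sqrt{3}$)
$\left(-97 + V{\left(11,4 + p{\left(-5 \right)} \right)}\right)^{2} = \left(-97 - \left(3 - i \sqrt{3}\right)\right)^{2} = \left(-100 + i \sqrt{3}\right)^{2}$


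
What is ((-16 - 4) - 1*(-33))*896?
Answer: 11648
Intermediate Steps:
((-16 - 4) - 1*(-33))*896 = (-20 + 33)*896 = 13*896 = 11648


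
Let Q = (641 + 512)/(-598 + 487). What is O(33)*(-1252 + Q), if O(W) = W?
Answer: -1541375/37 ≈ -41659.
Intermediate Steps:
Q = -1153/111 (Q = 1153/(-111) = 1153*(-1/111) = -1153/111 ≈ -10.387)
O(33)*(-1252 + Q) = 33*(-1252 - 1153/111) = 33*(-140125/111) = -1541375/37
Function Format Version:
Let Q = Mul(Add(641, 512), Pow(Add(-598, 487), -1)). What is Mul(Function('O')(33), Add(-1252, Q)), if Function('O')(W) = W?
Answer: Rational(-1541375, 37) ≈ -41659.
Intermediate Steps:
Q = Rational(-1153, 111) (Q = Mul(1153, Pow(-111, -1)) = Mul(1153, Rational(-1, 111)) = Rational(-1153, 111) ≈ -10.387)
Mul(Function('O')(33), Add(-1252, Q)) = Mul(33, Add(-1252, Rational(-1153, 111))) = Mul(33, Rational(-140125, 111)) = Rational(-1541375, 37)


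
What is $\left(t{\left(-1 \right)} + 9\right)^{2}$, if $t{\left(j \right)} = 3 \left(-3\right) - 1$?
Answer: $1$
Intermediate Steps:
$t{\left(j \right)} = -10$ ($t{\left(j \right)} = -9 - 1 = -10$)
$\left(t{\left(-1 \right)} + 9\right)^{2} = \left(-10 + 9\right)^{2} = \left(-1\right)^{2} = 1$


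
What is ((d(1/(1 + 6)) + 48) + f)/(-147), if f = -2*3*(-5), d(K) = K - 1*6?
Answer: -505/1029 ≈ -0.49077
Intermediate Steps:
d(K) = -6 + K (d(K) = K - 6 = -6 + K)
f = 30 (f = -6*(-5) = 30)
((d(1/(1 + 6)) + 48) + f)/(-147) = (((-6 + 1/(1 + 6)) + 48) + 30)/(-147) = (((-6 + 1/7) + 48) + 30)*(-1/147) = (((-6 + ⅐) + 48) + 30)*(-1/147) = ((-41/7 + 48) + 30)*(-1/147) = (295/7 + 30)*(-1/147) = (505/7)*(-1/147) = -505/1029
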